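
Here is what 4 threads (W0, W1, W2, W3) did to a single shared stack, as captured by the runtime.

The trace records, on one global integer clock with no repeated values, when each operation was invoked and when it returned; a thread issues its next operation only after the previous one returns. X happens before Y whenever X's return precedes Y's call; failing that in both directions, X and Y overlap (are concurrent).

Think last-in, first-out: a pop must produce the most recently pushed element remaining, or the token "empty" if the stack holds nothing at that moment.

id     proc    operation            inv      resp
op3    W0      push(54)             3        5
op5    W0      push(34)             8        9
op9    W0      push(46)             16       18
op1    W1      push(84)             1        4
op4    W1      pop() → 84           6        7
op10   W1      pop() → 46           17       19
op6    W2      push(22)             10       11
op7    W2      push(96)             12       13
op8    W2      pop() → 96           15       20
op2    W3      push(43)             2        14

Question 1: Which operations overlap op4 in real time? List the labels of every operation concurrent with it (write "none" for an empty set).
concurrent with op4 ([6,7]): every op whose interval crosses 6..7
op1 [1,4]: before
op2 [2,14]: concurrent
op3 [3,5]: before
op5 [8,9]: after
op6 [10,11]: after
op7 [12,13]: after
op8 [15,20]: after
op9 [16,18]: after
op10 [17,19]: after

op2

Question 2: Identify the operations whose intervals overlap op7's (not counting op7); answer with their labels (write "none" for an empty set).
overlap test against op7 [12,13]: concurrent iff the interval meets 12..13
op1 [1,4]: before
op2 [2,14]: concurrent
op3 [3,5]: before
op4 [6,7]: before
op5 [8,9]: before
op6 [10,11]: before
op8 [15,20]: after
op9 [16,18]: after
op10 [17,19]: after

op2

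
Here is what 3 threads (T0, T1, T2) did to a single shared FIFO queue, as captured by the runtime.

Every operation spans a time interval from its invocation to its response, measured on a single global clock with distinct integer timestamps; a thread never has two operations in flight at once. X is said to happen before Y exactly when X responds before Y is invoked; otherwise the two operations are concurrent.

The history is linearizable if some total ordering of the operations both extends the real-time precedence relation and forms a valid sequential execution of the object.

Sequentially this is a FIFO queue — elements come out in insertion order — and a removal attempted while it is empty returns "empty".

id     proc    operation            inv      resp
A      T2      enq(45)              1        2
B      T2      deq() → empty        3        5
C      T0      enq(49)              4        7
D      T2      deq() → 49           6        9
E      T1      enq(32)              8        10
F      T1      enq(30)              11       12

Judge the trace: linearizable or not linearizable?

already the first 5 events (up to B's response at time 5) admit no linearization; the first 4 still do
a single order respects real time; the 2 completed FIFO queue operations fail replay along it
including or dropping the 1 pending operation (C) in any combination fails
one such order, A, B (pending dropped), breaks at step 2 where B deq() → empty is illegal

not linearizable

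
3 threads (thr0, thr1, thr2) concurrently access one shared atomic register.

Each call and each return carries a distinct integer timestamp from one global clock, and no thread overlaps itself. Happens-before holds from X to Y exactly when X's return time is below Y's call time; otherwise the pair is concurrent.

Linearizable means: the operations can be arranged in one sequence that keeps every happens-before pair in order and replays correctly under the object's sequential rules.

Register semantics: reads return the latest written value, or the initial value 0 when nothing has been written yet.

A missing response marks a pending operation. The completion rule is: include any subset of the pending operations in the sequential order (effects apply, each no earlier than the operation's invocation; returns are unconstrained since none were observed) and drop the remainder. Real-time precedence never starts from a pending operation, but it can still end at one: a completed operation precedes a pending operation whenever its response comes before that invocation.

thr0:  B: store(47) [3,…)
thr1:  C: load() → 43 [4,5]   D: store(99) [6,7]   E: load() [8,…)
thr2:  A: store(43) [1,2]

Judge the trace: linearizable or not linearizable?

linearizable

one valid linearization: A, C, B, D
1. A store(43), leaving value 43
2. C load() → 43, leaving value 43
3. B store(47) (pending, included), leaving value 47
4. D store(99), leaving value 99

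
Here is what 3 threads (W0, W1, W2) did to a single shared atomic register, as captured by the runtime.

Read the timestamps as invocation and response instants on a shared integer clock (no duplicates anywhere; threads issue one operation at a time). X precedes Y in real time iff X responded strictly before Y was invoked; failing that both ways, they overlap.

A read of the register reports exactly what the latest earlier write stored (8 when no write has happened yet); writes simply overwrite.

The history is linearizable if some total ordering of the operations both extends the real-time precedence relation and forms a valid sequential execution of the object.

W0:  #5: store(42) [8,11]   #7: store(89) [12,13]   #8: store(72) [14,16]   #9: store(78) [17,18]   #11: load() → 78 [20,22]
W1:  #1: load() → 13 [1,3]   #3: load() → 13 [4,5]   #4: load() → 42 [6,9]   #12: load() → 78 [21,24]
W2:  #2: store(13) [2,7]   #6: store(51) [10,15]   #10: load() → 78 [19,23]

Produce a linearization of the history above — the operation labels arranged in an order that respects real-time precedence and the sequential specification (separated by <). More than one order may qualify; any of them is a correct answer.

#2 < #1 < #3 < #5 < #4 < #6 < #7 < #8 < #9 < #10 < #11 < #12

step 1: #2 store(13) — value 13
step 2: #1 load() → 13 — value 13
step 3: #3 load() → 13 — value 13
step 4: #5 store(42) — value 42
step 5: #4 load() → 42 — value 42
step 6: #6 store(51) — value 51
step 7: #7 store(89) — value 89
step 8: #8 store(72) — value 72
step 9: #9 store(78) — value 78
step 10: #10 load() → 78 — value 78
step 11: #11 load() → 78 — value 78
step 12: #12 load() → 78 — value 78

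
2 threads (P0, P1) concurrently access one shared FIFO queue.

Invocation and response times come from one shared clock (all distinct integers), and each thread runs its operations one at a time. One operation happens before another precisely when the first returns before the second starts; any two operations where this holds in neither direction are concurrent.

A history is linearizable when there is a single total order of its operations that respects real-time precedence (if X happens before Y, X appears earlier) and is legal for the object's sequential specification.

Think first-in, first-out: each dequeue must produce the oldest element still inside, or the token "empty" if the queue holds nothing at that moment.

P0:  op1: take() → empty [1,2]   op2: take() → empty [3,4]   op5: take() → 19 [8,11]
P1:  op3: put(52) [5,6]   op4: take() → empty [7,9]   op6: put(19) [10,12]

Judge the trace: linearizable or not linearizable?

cut after 10 events: linearizable; cut after 11 events (op5 responds, time 11): not linearizable
every one of the 2 real-time-consistent orders over 5 completed FIFO queue ops fails the sequential spec
every completion of the 1 pending operation (op6) was checked; none linearizes
one such order, op1, op2, op3, op4, op5 (pending dropped), breaks at step 4 where op4 take() → empty is illegal
one such order, op1, op2, op3, op5, op4 (pending dropped), breaks at step 4 where op5 take() → 19 is illegal

not linearizable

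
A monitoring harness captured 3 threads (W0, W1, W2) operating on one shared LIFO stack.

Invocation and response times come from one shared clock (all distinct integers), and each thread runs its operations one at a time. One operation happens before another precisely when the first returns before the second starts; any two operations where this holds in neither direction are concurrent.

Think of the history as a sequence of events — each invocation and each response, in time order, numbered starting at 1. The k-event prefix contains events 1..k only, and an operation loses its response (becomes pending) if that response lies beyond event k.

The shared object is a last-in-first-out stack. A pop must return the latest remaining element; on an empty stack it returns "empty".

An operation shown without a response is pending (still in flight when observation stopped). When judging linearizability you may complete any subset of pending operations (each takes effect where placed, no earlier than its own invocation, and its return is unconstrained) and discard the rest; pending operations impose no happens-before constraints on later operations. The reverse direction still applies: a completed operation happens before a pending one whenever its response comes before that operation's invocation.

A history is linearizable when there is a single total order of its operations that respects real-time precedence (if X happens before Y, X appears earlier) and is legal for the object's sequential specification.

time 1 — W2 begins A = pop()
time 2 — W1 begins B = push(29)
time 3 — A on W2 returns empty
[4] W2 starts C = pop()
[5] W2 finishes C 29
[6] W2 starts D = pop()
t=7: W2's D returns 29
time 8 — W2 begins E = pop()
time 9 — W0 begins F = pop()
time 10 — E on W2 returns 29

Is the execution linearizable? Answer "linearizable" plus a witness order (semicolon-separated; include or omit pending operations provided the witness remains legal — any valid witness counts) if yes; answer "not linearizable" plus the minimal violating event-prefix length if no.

not linearizable — minimal violating prefix: 7 events

cut after 6 events: linearizable; cut after 7 events (D responds, time 7): not linearizable
exhaustive check: the 3 completed LIFO stack ops admit one real-time order; illegal
including or dropping the 1 pending operation (B) in any combination fails
one such order, A, C, D (pending dropped), breaks at step 2 where C pop() → 29 is illegal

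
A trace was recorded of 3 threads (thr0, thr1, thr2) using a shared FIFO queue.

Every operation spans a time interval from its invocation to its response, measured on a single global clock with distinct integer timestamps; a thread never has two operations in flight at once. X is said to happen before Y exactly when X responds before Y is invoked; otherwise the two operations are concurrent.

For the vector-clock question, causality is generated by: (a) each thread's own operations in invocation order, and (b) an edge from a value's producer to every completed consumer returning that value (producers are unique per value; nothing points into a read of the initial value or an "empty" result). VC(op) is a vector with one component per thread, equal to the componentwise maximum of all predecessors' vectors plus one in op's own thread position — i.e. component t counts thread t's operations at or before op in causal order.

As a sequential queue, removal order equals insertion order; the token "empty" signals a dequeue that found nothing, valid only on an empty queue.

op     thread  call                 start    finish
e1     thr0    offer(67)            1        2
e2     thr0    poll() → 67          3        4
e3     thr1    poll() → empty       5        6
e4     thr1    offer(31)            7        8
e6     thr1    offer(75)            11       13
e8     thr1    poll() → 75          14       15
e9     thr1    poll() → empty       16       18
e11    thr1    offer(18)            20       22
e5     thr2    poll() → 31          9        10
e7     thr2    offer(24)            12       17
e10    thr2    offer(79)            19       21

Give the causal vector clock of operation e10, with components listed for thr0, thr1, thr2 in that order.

(0, 2, 3)

root op e3, invoked 5: fresh clock plus thr1's own tick → (0, 1, 0)
root op e1, invoked 1: fresh clock plus thr0's own tick → (1, 0, 0)
merge at e4 (invoked 7): VC(e3)=(0, 1, 0), own-thread bump on thr1 → (0, 2, 0)
merge at e2 (invoked 3): VC(e1)=(1, 0, 0), own-thread bump on thr0 → (2, 0, 0)
merge at e5 (invoked 9): VC(e4)=(0, 2, 0), own-thread bump on thr2 → (0, 2, 1)
merge at e6 (invoked 11): VC(e4)=(0, 2, 0), own-thread bump on thr1 → (0, 3, 0)
merge at e7 (invoked 12): VC(e5)=(0, 2, 1), own-thread bump on thr2 → (0, 2, 2)
merge at e8 (invoked 14): VC(e6)=(0, 3, 0), own-thread bump on thr1 → (0, 4, 0)
merge at e10 (invoked 19): VC(e7)=(0, 2, 2), own-thread bump on thr2 → (0, 2, 3)
merge at e9 (invoked 16): VC(e8)=(0, 4, 0), own-thread bump on thr1 → (0, 5, 0)
merge at e11 (invoked 20): VC(e9)=(0, 5, 0), own-thread bump on thr1 → (0, 6, 0)
target: VC(e10) = (0, 2, 3)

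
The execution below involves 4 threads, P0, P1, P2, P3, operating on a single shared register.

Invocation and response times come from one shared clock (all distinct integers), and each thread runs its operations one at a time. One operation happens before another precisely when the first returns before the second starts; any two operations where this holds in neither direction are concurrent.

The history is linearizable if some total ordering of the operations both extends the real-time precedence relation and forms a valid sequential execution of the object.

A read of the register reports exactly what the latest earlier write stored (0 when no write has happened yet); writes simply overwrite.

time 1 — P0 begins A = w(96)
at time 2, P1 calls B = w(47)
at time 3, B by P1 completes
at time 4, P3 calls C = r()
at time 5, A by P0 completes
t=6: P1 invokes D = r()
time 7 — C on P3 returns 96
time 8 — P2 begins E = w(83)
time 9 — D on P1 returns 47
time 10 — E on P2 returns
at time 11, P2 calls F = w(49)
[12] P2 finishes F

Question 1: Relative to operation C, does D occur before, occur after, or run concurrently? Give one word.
Answer: concurrent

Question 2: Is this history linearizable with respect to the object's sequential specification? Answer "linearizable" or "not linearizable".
not linearizable

cut after 8 events: linearizable; cut after 9 events (D responds, time 9): not linearizable
the 4 completed operations admit 5 real-time orders; each fails the register replay
no completion choice of the 1 pending operation (E) rescues it — every subset was tried
for example A, B, C, D (pending dropped) fails at step 3: C r() → 96 is not legal there
for example A, B, D, C (pending dropped) fails at step 4: C r() → 96 is not legal there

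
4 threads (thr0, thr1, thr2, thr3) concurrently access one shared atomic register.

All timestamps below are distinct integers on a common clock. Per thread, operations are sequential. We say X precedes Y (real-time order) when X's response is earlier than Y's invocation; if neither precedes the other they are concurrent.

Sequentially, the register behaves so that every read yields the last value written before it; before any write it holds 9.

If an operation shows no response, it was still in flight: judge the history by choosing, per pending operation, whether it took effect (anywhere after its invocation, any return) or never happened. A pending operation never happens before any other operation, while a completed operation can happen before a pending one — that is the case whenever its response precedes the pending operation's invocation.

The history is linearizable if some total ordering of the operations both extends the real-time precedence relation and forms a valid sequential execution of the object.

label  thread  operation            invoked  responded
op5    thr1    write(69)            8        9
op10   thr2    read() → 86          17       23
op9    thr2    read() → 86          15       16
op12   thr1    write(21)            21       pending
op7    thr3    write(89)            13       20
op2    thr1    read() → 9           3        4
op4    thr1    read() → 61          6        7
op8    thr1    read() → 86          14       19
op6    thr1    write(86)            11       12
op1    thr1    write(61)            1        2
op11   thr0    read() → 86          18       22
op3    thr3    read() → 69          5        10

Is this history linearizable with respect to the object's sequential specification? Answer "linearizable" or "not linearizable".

cut after 3 events: linearizable; cut after 4 events (op2 responds, time 4): not linearizable
exhaustive check: the 2 completed atomic register ops admit one real-time order; illegal
for example op1, op2 fails at step 2: op2 read() → 9 is not legal there

not linearizable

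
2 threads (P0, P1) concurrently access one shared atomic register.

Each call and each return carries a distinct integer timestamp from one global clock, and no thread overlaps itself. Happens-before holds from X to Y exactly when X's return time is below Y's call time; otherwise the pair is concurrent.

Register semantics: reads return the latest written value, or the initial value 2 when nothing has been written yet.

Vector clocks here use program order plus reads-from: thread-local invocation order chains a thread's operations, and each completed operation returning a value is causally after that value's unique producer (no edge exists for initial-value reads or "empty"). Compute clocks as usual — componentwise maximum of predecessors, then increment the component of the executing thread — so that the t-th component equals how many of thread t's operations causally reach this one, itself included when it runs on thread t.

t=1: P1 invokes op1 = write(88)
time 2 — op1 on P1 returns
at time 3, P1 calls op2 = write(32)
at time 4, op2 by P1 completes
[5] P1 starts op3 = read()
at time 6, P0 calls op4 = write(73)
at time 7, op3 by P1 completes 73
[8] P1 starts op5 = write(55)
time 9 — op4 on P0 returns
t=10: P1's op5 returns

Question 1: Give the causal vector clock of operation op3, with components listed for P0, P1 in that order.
op1 (invocation 1): nothing precedes it; P1's component alone gives (0, 1)
op4 (invocation 6): nothing precedes it; P0's component alone gives (1, 0)
op2 (invocation 3): componentwise max over VC(op1)=(0, 1), +1 at P1, giving (0, 2)
op3 (invocation 5): componentwise max over VC(op2)=(0, 2), VC(op4)=(1, 0), +1 at P1, giving (1, 3)
op5 (invocation 8): componentwise max over VC(op3)=(1, 3), +1 at P1, giving (1, 4)
target: VC(op3) = (1, 3)

(1, 3)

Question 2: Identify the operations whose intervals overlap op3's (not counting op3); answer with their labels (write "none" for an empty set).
op3 spans [5,7]; an op avoiding the whole window 5..7 is ordered, any other is concurrent
op1 [1,2]: before
op2 [3,4]: before
op4 [6,9]: concurrent
op5 [8,10]: after

op4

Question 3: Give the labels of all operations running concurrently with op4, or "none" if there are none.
op4 spans [6,9]: anything still running between times 6 and 9 counts as concurrent
op1 [1,2]: before
op2 [3,4]: before
op3 [5,7]: concurrent
op5 [8,10]: concurrent

op3, op5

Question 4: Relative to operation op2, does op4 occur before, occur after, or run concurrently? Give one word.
op4 spans [6,9], op2 spans [3,4]
resp(op2)=4 < inv(op4)=6

after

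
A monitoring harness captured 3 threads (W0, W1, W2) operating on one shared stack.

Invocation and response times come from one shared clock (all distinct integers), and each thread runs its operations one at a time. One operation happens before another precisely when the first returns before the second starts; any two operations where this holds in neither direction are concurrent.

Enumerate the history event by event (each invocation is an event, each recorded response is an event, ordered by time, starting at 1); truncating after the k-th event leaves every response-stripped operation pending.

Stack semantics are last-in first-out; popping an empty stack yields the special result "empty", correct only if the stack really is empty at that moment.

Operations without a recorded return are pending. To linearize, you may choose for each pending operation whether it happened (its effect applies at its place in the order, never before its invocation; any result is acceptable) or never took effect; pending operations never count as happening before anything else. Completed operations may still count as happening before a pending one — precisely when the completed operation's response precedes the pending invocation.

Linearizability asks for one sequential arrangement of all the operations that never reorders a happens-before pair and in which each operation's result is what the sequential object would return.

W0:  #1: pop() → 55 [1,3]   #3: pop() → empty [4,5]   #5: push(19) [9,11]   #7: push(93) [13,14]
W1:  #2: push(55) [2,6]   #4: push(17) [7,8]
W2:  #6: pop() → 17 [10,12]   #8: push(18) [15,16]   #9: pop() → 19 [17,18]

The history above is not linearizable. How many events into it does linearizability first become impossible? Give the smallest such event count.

events 1..17 are linearizable, e.g. via #2, #1, #3, #4, #6, #5, #7, #8:
after step 1 (#2 push(55)): stack <55>
after step 2 (#1 pop() → 55): stack <>
after step 3 (#3 pop() → empty): stack <>
after step 4 (#4 push(17)): stack <17>
after step 5 (#6 pop() → 17): stack <>
after step 6 (#5 push(19)): stack <19>
after step 7 (#7 push(93)): stack <19,93>
after step 8 (#8 push(18)): stack <19,93,18>
once event 18 joins (#9's response, time 18), exhaustive search finds no witness
sample order #1, #2, #3, #4, #5, #6, #7, #8, #9 stalls at step 1 — #1 pop() → 55 has no legal effect
sample order #1, #2, #3, #4, #6, #5, #7, #8, #9 stalls at step 1 — #1 pop() → 55 has no legal effect

18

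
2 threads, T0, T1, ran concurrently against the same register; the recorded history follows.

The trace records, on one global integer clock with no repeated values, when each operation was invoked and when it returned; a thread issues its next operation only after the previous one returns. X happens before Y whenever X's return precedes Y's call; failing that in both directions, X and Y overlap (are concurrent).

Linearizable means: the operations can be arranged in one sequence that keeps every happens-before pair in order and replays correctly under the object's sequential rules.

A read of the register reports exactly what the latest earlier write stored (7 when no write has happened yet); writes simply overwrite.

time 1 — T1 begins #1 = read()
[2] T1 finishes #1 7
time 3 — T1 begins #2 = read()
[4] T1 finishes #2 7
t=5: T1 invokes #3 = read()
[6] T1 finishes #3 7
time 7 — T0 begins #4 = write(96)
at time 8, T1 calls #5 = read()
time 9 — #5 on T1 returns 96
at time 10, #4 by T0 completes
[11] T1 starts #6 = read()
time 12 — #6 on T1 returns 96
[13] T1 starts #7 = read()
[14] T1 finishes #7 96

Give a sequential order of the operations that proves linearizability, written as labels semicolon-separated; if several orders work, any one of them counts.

#1; #2; #3; #4; #5; #6; #7

step 1: #1 read() → 7 — value 7
step 2: #2 read() → 7 — value 7
step 3: #3 read() → 7 — value 7
step 4: #4 write(96) — value 96
step 5: #5 read() → 96 — value 96
step 6: #6 read() → 96 — value 96
step 7: #7 read() → 96 — value 96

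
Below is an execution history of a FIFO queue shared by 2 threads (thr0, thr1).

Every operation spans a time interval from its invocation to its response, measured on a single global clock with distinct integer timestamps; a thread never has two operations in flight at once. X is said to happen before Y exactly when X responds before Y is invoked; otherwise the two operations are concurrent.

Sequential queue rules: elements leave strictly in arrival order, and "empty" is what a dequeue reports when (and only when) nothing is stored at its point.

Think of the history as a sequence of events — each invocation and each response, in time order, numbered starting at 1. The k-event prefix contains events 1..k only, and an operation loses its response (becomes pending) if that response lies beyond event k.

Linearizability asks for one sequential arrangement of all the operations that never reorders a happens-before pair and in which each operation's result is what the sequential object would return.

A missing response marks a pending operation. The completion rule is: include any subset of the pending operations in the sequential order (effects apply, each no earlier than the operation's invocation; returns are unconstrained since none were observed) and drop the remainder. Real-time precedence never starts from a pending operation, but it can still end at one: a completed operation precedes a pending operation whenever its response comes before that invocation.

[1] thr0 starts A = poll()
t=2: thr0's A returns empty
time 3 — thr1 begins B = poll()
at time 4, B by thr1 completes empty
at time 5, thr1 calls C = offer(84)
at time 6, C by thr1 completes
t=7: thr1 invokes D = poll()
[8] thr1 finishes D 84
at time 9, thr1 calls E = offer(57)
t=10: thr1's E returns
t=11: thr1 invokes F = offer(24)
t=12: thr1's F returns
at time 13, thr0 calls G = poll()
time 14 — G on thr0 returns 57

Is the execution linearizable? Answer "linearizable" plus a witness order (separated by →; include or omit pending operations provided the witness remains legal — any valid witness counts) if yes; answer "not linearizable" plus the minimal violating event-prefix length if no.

step 1: A poll() → empty — queue <>
step 2: B poll() → empty — queue <>
step 3: C offer(84) — queue <84>
step 4: D poll() → 84 — queue <>
step 5: E offer(57) — queue <57>
step 6: F offer(24) — queue <57,24>
step 7: G poll() → 57 — queue <24>

linearizable — witness: A → B → C → D → E → F → G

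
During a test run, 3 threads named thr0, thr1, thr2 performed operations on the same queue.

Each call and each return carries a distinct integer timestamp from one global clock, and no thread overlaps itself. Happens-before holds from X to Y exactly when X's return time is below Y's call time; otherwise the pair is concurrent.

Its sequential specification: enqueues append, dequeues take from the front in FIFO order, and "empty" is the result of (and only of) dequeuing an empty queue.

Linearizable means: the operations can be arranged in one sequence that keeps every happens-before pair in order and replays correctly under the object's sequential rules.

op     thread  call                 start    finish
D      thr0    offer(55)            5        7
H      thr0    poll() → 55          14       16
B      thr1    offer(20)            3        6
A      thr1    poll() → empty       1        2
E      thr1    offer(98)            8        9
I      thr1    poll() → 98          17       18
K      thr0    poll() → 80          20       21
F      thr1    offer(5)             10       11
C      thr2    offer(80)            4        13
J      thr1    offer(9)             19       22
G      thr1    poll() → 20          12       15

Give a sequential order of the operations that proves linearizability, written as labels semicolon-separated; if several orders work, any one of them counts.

1. A poll() → empty, leaving queue <>
2. B offer(20), leaving queue <20>
3. D offer(55), leaving queue <20,55>
4. E offer(98), leaving queue <20,55,98>
5. C offer(80), leaving queue <20,55,98,80>
6. F offer(5), leaving queue <20,55,98,80,5>
7. G poll() → 20, leaving queue <55,98,80,5>
8. H poll() → 55, leaving queue <98,80,5>
9. I poll() → 98, leaving queue <80,5>
10. J offer(9), leaving queue <80,5,9>
11. K poll() → 80, leaving queue <5,9>

A; B; D; E; C; F; G; H; I; J; K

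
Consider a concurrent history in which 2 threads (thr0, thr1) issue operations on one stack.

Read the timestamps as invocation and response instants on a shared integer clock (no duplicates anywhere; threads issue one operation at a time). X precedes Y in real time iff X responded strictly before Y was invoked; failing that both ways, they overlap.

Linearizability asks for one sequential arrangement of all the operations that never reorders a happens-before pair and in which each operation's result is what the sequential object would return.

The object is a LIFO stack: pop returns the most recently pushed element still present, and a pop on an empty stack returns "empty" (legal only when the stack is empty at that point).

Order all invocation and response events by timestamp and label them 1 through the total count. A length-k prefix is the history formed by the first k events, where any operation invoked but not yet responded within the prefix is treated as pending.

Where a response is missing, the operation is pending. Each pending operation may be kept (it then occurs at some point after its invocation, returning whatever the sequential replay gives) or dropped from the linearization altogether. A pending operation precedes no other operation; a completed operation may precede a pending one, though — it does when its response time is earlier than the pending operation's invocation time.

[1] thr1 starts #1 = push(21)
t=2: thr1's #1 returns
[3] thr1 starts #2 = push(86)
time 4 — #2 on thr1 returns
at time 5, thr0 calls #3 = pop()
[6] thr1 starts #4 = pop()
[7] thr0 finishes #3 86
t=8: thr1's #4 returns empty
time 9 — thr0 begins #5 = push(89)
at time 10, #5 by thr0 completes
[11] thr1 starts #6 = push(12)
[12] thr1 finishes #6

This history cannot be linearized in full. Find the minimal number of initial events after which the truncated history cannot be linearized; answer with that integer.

8

events 1..7 are still linearizable — one witness is #1, #2, #3:
after step 1 (#1 push(21)): stack <21>
after step 2 (#2 push(86)): stack <21,86>
after step 3 (#3 pop() → 86): stack <21>
adding event 8 (#4 responds at 8) leaves no legal real-time order
one such order, #1, #2, #3, #4, breaks at step 4 where #4 pop() → empty is illegal
one such order, #1, #2, #4, #3, breaks at step 3 where #4 pop() → empty is illegal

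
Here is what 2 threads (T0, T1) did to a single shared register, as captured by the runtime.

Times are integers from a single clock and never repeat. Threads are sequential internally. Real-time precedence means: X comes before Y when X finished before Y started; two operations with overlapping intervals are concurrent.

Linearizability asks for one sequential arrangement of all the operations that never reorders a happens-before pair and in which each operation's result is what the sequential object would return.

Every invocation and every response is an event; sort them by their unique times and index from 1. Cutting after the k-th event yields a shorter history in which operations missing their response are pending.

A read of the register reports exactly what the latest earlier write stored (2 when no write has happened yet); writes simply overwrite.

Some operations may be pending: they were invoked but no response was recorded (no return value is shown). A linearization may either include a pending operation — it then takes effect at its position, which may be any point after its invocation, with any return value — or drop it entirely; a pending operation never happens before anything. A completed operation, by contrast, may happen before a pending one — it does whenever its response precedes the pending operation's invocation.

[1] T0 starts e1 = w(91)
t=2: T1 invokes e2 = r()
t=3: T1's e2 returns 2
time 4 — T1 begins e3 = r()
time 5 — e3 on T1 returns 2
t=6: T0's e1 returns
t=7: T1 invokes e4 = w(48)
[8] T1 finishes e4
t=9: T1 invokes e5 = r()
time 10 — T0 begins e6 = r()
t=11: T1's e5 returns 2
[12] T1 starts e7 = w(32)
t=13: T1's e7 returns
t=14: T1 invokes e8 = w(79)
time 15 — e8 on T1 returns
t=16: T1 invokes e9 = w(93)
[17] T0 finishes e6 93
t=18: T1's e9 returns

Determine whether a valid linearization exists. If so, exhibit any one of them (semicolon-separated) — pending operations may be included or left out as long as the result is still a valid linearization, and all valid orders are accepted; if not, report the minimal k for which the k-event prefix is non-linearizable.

not linearizable — minimal violating prefix: 11 events

through event 10 a valid linearization exists; event 11 (e5 responding at time 11) ends that
all 3 real-time-respecting orders fail — 5 completed register operations, no legal replay
completion choices over the 1 pending operation (e6) were checked; none helps
for example e1, e2, e3, e4, e5 (pending dropped) fails at step 2: e2 r() → 2 is not legal there
for example e2, e1, e3, e4, e5 (pending dropped) fails at step 3: e3 r() → 2 is not legal there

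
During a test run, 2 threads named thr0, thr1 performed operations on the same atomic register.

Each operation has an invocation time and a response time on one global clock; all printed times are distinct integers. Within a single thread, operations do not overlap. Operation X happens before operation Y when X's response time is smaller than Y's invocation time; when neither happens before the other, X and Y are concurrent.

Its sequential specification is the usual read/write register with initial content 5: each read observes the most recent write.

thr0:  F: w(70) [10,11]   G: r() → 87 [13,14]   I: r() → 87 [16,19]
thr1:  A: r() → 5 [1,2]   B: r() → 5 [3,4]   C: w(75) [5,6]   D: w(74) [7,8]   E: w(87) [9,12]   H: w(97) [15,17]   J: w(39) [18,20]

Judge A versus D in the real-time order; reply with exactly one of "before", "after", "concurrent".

before

A spans [1,2], D spans [7,8]
resp(A)=2 < inv(D)=7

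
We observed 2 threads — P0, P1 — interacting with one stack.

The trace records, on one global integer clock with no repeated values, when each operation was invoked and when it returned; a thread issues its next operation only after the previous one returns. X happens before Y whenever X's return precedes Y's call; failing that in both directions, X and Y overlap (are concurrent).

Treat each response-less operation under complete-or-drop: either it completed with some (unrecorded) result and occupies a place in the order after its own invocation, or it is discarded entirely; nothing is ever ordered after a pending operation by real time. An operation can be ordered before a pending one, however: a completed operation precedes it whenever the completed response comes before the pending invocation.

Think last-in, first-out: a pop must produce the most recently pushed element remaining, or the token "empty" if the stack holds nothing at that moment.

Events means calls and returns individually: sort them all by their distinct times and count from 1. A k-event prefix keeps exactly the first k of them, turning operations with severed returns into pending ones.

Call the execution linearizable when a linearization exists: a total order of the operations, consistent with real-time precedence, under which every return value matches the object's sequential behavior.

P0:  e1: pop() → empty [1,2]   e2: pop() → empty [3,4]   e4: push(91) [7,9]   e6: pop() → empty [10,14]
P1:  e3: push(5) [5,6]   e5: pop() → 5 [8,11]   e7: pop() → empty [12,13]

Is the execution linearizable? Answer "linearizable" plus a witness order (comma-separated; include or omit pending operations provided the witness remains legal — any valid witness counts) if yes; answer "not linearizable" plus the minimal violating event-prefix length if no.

events 1..13 are fine; event 14 — the response of e6 at time 14 — makes the prefix non-linearizable
the 7 completed operations admit 5 real-time orders; each fails the stack replay
take e1, e2, e3, e4, e5, e6, e7: step 5 already fails, because e5 pop() → 5 cannot occur there
take e1, e2, e3, e4, e5, e7, e6: step 5 already fails, because e5 pop() → 5 cannot occur there

not linearizable — minimal violating prefix: 14 events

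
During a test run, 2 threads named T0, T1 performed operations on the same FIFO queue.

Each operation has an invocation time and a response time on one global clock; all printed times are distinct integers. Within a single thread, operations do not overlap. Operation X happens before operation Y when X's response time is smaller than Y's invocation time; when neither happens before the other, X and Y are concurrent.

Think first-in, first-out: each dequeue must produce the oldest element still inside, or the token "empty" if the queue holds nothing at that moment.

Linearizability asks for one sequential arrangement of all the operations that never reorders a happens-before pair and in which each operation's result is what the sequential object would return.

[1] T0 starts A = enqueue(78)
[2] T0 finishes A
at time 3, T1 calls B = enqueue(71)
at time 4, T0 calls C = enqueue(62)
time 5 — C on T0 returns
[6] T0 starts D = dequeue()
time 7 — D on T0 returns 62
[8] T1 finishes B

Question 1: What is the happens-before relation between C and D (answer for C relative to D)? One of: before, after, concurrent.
before

C spans [4,5], D spans [6,7]
resp(C)=5 < inv(D)=6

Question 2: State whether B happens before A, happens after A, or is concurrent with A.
after

B spans [3,8], A spans [1,2]
resp(A)=2 < inv(B)=3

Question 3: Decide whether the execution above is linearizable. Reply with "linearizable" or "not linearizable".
not linearizable

cut after 6 events: linearizable; cut after 7 events (D responds, time 7): not linearizable
exactly one order of the 3 completed ops respects real time; the FIFO queue replay fails
every completion of the 1 pending operation (B) was checked; none linearizes
sample order A, C, D (pending dropped) stalls at step 3 — D dequeue() → 62 has no legal effect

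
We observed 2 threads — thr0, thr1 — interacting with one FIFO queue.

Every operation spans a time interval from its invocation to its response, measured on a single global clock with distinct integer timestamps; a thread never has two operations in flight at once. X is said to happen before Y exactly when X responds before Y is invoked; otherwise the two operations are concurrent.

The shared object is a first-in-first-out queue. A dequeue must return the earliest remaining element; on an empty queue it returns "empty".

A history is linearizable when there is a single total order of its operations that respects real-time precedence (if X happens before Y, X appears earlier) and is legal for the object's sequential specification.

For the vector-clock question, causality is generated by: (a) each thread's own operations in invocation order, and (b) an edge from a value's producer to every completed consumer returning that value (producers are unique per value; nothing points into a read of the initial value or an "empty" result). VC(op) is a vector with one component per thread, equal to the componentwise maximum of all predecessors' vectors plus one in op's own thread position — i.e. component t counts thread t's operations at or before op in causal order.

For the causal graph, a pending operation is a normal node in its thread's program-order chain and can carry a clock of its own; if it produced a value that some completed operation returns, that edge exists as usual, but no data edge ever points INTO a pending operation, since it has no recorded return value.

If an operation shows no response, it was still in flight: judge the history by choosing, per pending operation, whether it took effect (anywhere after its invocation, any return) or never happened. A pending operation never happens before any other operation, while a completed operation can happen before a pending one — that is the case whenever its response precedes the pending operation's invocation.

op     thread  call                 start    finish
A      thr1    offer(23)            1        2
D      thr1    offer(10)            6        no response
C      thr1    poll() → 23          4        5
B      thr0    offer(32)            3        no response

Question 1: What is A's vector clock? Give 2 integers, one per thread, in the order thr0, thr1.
(0, 1)

no predecessors for A (invoked 1): thr1 increments from zero → (0, 1)
no predecessors for B (invoked 3): thr0 increments from zero → (1, 0)
merge at C (invoked 4): VC(A)=(0, 1), own-thread bump on thr1 → (0, 2)
merge at D (invoked 6): VC(C)=(0, 2), own-thread bump on thr1 → (0, 3)
target: VC(A) = (0, 1)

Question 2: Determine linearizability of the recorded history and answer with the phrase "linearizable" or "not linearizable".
linearizable

one valid linearization: A, B, C
after step 1 (A offer(23)): queue <23>
after step 2 (B offer(32) (pending, included)): queue <23,32>
after step 3 (C poll() → 23): queue <32>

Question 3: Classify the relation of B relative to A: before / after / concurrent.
after

B spans [3,…), A spans [1,2]
resp(A)=2 < inv(B)=3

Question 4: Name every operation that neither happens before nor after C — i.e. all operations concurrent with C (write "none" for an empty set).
B

C spans [4,5]: anything still running between times 4 and 5 counts as concurrent
A [1,2]: before
B [3,…): concurrent
D [6,…): after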